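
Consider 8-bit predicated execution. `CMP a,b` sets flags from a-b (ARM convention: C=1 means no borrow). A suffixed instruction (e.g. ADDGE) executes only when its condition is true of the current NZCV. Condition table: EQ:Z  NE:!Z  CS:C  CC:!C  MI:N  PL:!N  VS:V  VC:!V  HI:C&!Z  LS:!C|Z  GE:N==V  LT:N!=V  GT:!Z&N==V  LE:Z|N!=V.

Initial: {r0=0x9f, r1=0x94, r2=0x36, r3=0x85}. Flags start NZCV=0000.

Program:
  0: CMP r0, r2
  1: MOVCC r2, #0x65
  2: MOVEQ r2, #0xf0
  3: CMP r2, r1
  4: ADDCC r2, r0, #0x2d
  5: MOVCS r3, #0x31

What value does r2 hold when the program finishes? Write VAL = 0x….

0: ✓ CMP  NZCV=0011
1: · MOVCC
2: · MOVEQ
3: ✓ CMP  NZCV=1001
4: ✓ ADDCC  r2←0xcc
5: · MOVCS

VAL = 0xcc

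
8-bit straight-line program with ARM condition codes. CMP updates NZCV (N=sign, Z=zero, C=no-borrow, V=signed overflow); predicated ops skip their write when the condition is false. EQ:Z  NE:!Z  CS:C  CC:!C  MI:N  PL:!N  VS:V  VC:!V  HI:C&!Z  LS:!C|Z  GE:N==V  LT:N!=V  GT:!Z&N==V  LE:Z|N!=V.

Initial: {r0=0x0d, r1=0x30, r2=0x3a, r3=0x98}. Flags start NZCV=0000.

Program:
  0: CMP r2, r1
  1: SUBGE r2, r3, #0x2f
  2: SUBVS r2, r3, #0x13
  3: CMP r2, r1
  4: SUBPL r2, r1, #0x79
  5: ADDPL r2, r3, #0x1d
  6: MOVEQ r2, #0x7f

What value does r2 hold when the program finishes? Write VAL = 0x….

VAL = 0xb5

[0] flags=0010 → (cmp)
[1] flags=0010 GE?T → r2=0x69
[2] flags=0010 VS?F → skip
[3] flags=0010 → (cmp)
[4] flags=0010 PL?T → r2=0xb7
[5] flags=0010 PL?T → r2=0xb5
[6] flags=0010 EQ?F → skip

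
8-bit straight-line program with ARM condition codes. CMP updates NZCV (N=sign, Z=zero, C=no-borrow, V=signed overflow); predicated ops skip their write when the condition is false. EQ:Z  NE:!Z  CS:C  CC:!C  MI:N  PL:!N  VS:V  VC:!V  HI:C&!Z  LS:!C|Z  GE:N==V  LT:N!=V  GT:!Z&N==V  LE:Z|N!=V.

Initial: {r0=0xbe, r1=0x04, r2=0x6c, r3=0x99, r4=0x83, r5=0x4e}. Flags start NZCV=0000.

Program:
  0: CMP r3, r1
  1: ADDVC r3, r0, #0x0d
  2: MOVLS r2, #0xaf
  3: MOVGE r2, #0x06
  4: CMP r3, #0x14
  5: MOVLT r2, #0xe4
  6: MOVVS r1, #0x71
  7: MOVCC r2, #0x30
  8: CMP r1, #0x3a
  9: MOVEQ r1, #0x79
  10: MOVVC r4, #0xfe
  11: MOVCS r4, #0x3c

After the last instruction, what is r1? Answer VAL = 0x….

0: ✓ CMP  NZCV=1010
1: ✓ ADDVC  r3←0xcb
2: · MOVLS
3: · MOVGE
4: ✓ CMP  NZCV=1010
5: ✓ MOVLT  r2←0xe4
6: · MOVVS
7: · MOVCC
8: ✓ CMP  NZCV=1000
9: · MOVEQ
10: ✓ MOVVC  r4←0xfe
11: · MOVCS

VAL = 0x04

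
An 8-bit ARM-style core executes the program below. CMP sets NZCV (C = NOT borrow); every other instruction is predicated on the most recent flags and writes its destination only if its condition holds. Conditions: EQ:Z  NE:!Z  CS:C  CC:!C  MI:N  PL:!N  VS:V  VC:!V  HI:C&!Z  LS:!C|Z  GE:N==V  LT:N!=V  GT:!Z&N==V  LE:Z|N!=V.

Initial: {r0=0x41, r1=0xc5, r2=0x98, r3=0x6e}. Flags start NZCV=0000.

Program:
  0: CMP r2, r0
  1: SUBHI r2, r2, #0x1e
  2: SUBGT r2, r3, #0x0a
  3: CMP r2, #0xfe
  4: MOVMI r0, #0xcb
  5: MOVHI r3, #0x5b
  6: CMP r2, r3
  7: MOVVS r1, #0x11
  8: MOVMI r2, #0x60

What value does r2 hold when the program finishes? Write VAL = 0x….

VAL = 0x7a

[0] flags=0011 → (cmp)
[1] flags=0011 HI?T → r2=0x7a
[2] flags=0011 GT?F → skip
[3] flags=0000 → (cmp)
[4] flags=0000 MI?F → skip
[5] flags=0000 HI?F → skip
[6] flags=0010 → (cmp)
[7] flags=0010 VS?F → skip
[8] flags=0010 MI?F → skip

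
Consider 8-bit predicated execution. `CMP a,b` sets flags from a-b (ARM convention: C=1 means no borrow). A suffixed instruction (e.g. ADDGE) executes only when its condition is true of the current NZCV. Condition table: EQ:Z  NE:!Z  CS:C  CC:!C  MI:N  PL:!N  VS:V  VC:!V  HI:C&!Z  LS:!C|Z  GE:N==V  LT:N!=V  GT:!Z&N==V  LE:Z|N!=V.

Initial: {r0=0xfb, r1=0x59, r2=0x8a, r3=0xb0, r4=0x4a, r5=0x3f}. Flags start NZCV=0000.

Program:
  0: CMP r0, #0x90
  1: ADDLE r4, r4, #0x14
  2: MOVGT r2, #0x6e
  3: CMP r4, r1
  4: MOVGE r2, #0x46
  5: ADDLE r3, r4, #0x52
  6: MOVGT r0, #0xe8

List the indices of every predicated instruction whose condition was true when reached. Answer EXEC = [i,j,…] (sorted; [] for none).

0: ✓ CMP  NZCV=0010
1: · ADDLE
2: ✓ MOVGT  r2←0x6e
3: ✓ CMP  NZCV=1000
4: · MOVGE
5: ✓ ADDLE  r3←0x9c
6: · MOVGT

EXEC = [2,5]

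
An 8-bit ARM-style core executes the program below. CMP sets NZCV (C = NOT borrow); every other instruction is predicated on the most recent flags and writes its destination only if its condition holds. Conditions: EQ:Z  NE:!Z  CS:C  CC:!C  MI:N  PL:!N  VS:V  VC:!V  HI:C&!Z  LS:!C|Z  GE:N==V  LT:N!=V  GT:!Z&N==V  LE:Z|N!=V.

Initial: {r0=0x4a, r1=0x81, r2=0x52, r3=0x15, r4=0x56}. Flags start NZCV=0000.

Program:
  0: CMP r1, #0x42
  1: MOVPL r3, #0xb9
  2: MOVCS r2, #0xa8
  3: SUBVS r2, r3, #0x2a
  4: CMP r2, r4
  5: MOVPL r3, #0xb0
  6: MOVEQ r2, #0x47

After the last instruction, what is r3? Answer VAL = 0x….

[0] flags=0011 → (cmp)
[1] flags=0011 PL?T → r3=0xb9
[2] flags=0011 CS?T → r2=0xa8
[3] flags=0011 VS?T → r2=0x8f
[4] flags=0011 → (cmp)
[5] flags=0011 PL?T → r3=0xb0
[6] flags=0011 EQ?F → skip

VAL = 0xb0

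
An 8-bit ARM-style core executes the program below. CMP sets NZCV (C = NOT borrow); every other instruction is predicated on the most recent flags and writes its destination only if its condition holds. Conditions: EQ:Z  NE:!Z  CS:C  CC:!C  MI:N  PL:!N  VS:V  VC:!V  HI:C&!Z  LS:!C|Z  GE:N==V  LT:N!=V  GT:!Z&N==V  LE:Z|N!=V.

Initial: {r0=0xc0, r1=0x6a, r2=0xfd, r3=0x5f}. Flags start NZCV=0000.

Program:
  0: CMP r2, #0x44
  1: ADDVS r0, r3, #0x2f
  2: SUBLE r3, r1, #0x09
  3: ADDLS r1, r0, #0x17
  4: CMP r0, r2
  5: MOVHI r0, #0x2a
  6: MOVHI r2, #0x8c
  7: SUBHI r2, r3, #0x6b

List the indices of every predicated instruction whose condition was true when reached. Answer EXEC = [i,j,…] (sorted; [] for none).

EXEC = [2]

[0] flags=1010 → (cmp)
[1] flags=1010 VS?F → skip
[2] flags=1010 LE?T → r3=0x61
[3] flags=1010 LS?F → skip
[4] flags=1000 → (cmp)
[5] flags=1000 HI?F → skip
[6] flags=1000 HI?F → skip
[7] flags=1000 HI?F → skip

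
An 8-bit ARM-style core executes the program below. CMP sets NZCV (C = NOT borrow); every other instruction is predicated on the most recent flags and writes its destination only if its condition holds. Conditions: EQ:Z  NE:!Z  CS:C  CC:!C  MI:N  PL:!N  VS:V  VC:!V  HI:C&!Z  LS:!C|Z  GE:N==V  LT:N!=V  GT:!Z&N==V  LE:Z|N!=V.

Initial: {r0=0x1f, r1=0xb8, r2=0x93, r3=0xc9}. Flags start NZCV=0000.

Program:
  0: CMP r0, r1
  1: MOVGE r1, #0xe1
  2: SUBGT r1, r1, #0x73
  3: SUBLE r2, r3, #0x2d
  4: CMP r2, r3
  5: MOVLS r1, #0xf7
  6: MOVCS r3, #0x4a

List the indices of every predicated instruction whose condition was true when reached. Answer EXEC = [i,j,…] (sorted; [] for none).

[0] flags=0000 → (cmp)
[1] flags=0000 GE?T → r1=0xe1
[2] flags=0000 GT?T → r1=0x6e
[3] flags=0000 LE?F → skip
[4] flags=1000 → (cmp)
[5] flags=1000 LS?T → r1=0xf7
[6] flags=1000 CS?F → skip

EXEC = [1,2,5]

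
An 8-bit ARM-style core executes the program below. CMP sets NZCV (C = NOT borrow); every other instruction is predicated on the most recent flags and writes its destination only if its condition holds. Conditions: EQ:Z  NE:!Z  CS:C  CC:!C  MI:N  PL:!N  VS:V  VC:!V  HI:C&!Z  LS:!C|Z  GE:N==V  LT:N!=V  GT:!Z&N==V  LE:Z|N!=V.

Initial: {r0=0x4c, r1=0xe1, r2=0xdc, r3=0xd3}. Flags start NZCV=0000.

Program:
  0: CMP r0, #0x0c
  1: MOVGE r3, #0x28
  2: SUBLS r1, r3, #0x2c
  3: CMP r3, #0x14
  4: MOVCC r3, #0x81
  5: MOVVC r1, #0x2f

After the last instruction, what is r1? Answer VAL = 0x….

0: ✓ CMP  NZCV=0010
1: ✓ MOVGE  r3←0x28
2: · SUBLS
3: ✓ CMP  NZCV=0010
4: · MOVCC
5: ✓ MOVVC  r1←0x2f

VAL = 0x2f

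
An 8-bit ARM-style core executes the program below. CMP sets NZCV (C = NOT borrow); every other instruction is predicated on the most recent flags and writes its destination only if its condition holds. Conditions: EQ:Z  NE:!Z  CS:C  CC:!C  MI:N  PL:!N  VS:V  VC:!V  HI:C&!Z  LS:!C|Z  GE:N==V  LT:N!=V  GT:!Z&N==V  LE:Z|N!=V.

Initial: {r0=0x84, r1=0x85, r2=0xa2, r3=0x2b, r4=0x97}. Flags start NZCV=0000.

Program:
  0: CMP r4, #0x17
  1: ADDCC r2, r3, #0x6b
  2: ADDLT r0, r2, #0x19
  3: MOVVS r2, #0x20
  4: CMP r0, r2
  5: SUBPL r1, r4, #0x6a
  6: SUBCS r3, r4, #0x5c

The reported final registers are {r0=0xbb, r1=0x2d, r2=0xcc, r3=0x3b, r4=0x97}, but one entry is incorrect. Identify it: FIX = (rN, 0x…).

[0] flags=1010 → (cmp)
[1] flags=1010 CC?F → skip
[2] flags=1010 LT?T → r0=0xbb
[3] flags=1010 VS?F → skip
[4] flags=0010 → (cmp)
[5] flags=0010 PL?T → r1=0x2d
[6] flags=0010 CS?T → r3=0x3b

FIX = (r2, 0xa2)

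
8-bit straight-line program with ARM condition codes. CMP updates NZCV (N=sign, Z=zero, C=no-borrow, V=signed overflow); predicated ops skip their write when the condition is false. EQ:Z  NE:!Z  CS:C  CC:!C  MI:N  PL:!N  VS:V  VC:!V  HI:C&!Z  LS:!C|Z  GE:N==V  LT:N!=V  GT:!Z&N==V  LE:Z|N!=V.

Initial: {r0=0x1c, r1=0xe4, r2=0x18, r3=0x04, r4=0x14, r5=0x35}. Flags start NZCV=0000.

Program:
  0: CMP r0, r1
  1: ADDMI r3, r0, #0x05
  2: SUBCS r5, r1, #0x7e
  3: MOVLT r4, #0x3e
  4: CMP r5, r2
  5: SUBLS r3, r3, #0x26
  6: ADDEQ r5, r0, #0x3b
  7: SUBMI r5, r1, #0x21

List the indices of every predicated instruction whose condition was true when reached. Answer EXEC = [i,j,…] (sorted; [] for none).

EXEC = []

[0] flags=0000 → (cmp)
[1] flags=0000 MI?F → skip
[2] flags=0000 CS?F → skip
[3] flags=0000 LT?F → skip
[4] flags=0010 → (cmp)
[5] flags=0010 LS?F → skip
[6] flags=0010 EQ?F → skip
[7] flags=0010 MI?F → skip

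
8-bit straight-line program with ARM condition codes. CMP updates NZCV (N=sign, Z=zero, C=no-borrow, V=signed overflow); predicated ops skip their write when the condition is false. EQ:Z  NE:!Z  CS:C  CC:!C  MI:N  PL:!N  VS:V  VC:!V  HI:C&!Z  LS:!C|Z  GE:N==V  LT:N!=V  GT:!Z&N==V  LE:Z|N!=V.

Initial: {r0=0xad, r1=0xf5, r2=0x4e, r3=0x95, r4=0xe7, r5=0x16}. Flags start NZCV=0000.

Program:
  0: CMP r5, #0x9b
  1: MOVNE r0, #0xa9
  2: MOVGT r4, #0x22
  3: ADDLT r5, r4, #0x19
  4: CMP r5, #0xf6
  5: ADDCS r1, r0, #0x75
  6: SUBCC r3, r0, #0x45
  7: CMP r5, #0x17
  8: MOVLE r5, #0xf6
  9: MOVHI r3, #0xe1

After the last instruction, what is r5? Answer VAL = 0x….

0: ✓ CMP  NZCV=0000
1: ✓ MOVNE  r0←0xa9
2: ✓ MOVGT  r4←0x22
3: · ADDLT
4: ✓ CMP  NZCV=0000
5: · ADDCS
6: ✓ SUBCC  r3←0x64
7: ✓ CMP  NZCV=1000
8: ✓ MOVLE  r5←0xf6
9: · MOVHI

VAL = 0xf6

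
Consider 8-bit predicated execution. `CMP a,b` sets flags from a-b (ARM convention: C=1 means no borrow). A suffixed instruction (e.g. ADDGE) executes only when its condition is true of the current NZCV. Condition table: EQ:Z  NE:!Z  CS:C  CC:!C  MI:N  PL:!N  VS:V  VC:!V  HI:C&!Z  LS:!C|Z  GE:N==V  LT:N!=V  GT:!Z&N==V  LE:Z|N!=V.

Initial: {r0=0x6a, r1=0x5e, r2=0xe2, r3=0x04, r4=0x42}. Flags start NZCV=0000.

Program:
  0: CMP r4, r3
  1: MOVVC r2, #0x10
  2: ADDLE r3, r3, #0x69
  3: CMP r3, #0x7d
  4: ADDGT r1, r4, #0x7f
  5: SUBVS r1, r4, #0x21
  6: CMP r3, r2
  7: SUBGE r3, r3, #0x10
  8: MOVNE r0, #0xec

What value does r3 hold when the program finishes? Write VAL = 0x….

[0] flags=0010 → (cmp)
[1] flags=0010 VC?T → r2=0x10
[2] flags=0010 LE?F → skip
[3] flags=1000 → (cmp)
[4] flags=1000 GT?F → skip
[5] flags=1000 VS?F → skip
[6] flags=1000 → (cmp)
[7] flags=1000 GE?F → skip
[8] flags=1000 NE?T → r0=0xec

VAL = 0x04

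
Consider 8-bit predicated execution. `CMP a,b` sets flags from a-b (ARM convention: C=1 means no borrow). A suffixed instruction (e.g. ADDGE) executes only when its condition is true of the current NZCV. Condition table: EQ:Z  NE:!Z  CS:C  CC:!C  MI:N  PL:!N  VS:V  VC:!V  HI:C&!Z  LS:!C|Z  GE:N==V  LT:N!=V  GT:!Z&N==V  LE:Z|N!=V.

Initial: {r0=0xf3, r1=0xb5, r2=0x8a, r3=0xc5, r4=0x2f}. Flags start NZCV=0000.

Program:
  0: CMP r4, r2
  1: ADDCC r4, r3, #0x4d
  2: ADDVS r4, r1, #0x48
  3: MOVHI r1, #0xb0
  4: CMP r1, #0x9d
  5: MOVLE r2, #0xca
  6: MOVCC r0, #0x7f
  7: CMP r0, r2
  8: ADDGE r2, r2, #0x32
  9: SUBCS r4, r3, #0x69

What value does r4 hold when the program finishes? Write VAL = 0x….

[0] flags=1001 → (cmp)
[1] flags=1001 CC?T → r4=0x12
[2] flags=1001 VS?T → r4=0xfd
[3] flags=1001 HI?F → skip
[4] flags=0010 → (cmp)
[5] flags=0010 LE?F → skip
[6] flags=0010 CC?F → skip
[7] flags=0010 → (cmp)
[8] flags=0010 GE?T → r2=0xbc
[9] flags=0010 CS?T → r4=0x5c

VAL = 0x5c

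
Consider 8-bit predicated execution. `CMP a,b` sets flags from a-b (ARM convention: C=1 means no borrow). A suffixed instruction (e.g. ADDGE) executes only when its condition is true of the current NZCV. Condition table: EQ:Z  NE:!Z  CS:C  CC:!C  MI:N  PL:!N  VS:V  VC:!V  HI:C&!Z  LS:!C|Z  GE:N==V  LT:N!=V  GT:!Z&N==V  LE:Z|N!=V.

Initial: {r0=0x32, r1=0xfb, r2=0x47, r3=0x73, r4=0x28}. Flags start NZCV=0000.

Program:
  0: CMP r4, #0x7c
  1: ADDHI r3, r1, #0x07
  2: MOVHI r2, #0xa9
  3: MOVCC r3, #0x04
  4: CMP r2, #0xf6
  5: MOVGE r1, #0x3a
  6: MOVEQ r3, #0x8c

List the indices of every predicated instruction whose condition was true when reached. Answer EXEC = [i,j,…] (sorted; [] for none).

EXEC = [3,5]

0: ✓ CMP  NZCV=1000
1: · ADDHI
2: · MOVHI
3: ✓ MOVCC  r3←0x04
4: ✓ CMP  NZCV=0000
5: ✓ MOVGE  r1←0x3a
6: · MOVEQ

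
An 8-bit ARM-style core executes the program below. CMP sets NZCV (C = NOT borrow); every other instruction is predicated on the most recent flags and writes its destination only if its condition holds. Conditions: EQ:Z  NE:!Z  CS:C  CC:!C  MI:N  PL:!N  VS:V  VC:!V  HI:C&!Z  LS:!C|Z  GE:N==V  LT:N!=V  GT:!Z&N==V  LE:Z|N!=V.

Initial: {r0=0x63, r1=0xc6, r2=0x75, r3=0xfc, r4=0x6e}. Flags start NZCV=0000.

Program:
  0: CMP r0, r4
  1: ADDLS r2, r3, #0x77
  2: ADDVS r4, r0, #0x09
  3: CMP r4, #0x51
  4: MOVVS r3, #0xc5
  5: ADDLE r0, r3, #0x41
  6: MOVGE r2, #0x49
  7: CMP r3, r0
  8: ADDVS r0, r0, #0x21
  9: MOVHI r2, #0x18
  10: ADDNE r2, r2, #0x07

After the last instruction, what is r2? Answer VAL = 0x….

[0] flags=1000 → (cmp)
[1] flags=1000 LS?T → r2=0x73
[2] flags=1000 VS?F → skip
[3] flags=0010 → (cmp)
[4] flags=0010 VS?F → skip
[5] flags=0010 LE?F → skip
[6] flags=0010 GE?T → r2=0x49
[7] flags=1010 → (cmp)
[8] flags=1010 VS?F → skip
[9] flags=1010 HI?T → r2=0x18
[10] flags=1010 NE?T → r2=0x1f

VAL = 0x1f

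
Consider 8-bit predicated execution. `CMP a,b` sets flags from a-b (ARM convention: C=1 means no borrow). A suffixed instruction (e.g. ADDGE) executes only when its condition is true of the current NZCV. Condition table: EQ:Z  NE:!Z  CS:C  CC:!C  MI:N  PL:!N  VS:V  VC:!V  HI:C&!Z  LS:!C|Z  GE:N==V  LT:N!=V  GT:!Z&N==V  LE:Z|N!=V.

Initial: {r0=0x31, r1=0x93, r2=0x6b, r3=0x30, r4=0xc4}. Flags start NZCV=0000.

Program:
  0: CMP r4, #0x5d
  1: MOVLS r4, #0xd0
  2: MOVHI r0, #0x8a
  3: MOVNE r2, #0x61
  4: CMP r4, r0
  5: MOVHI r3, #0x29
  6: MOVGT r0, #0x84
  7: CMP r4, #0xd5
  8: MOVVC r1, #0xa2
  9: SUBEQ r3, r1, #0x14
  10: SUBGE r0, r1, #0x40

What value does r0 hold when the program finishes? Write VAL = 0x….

VAL = 0x84

[0] flags=0011 → (cmp)
[1] flags=0011 LS?F → skip
[2] flags=0011 HI?T → r0=0x8a
[3] flags=0011 NE?T → r2=0x61
[4] flags=0010 → (cmp)
[5] flags=0010 HI?T → r3=0x29
[6] flags=0010 GT?T → r0=0x84
[7] flags=1000 → (cmp)
[8] flags=1000 VC?T → r1=0xa2
[9] flags=1000 EQ?F → skip
[10] flags=1000 GE?F → skip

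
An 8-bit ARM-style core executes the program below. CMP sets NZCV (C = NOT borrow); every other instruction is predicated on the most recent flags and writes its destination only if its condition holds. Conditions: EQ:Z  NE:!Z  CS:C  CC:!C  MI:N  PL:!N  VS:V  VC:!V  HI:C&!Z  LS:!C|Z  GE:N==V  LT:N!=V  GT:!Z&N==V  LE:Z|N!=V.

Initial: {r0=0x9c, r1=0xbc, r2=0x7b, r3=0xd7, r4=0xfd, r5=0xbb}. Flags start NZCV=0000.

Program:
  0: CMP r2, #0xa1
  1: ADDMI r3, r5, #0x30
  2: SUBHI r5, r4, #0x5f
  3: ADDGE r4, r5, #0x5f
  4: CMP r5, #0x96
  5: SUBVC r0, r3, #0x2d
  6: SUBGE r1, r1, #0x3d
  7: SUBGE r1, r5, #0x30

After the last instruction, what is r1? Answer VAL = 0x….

0: ✓ CMP  NZCV=1001
1: ✓ ADDMI  r3←0xeb
2: · SUBHI
3: ✓ ADDGE  r4←0x1a
4: ✓ CMP  NZCV=0010
5: ✓ SUBVC  r0←0xbe
6: ✓ SUBGE  r1←0x7f
7: ✓ SUBGE  r1←0x8b

VAL = 0x8b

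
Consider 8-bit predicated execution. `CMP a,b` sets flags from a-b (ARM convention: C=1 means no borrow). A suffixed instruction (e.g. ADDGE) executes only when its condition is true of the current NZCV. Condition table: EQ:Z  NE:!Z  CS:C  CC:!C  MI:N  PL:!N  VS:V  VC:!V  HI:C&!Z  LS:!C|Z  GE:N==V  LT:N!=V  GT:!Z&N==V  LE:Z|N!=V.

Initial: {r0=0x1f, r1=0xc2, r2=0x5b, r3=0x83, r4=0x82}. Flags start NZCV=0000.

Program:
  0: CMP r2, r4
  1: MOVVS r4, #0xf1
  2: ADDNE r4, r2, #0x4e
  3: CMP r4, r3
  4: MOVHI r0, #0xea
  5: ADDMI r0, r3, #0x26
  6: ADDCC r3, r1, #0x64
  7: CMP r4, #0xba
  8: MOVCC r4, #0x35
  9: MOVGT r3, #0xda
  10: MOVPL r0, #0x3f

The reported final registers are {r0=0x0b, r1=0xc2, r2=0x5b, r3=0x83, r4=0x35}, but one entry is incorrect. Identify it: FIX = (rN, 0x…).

0: ✓ CMP  NZCV=1001
1: ✓ MOVVS  r4←0xf1
2: ✓ ADDNE  r4←0xa9
3: ✓ CMP  NZCV=0010
4: ✓ MOVHI  r0←0xea
5: · ADDMI
6: · ADDCC
7: ✓ CMP  NZCV=1000
8: ✓ MOVCC  r4←0x35
9: · MOVGT
10: · MOVPL

FIX = (r0, 0xea)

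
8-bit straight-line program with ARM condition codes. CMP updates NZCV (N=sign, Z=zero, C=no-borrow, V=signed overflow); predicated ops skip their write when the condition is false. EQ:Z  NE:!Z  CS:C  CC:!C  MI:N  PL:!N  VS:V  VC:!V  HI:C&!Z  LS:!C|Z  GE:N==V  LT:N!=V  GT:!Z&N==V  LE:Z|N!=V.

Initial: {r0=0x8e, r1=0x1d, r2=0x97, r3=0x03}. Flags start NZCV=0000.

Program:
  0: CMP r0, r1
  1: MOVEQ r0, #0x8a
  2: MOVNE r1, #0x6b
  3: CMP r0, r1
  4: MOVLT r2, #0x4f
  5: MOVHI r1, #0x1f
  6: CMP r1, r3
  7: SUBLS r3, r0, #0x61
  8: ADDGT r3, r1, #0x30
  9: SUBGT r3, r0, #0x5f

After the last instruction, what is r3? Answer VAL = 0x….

VAL = 0x2f

0: ✓ CMP  NZCV=0011
1: · MOVEQ
2: ✓ MOVNE  r1←0x6b
3: ✓ CMP  NZCV=0011
4: ✓ MOVLT  r2←0x4f
5: ✓ MOVHI  r1←0x1f
6: ✓ CMP  NZCV=0010
7: · SUBLS
8: ✓ ADDGT  r3←0x4f
9: ✓ SUBGT  r3←0x2f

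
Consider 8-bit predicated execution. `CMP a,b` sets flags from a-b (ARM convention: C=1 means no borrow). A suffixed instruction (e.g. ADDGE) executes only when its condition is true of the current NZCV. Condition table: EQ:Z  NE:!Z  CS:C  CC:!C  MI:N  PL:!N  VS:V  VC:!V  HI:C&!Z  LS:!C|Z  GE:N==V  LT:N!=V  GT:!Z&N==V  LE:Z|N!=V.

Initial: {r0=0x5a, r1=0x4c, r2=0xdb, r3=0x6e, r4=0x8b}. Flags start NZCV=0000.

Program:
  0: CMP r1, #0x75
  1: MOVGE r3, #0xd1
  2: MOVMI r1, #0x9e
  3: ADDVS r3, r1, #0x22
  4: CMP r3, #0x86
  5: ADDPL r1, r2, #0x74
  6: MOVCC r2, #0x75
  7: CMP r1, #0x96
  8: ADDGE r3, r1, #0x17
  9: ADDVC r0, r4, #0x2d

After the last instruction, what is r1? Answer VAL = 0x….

0: ✓ CMP  NZCV=1000
1: · MOVGE
2: ✓ MOVMI  r1←0x9e
3: · ADDVS
4: ✓ CMP  NZCV=1001
5: · ADDPL
6: ✓ MOVCC  r2←0x75
7: ✓ CMP  NZCV=0010
8: ✓ ADDGE  r3←0xb5
9: ✓ ADDVC  r0←0xb8

VAL = 0x9e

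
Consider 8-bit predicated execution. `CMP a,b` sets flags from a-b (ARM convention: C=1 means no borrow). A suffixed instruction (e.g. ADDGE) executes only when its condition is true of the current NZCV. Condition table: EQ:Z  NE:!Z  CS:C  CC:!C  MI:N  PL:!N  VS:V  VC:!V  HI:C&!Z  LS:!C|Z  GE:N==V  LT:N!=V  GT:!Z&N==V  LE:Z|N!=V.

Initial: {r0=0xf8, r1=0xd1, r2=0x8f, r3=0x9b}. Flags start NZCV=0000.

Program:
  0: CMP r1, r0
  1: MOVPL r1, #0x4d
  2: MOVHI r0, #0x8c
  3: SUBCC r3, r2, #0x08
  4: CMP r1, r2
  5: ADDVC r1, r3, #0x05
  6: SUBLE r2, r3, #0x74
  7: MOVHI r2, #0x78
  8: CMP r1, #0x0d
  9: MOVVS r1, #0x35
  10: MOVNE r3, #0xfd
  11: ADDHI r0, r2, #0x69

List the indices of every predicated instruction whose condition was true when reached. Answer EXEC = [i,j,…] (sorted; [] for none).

EXEC = [3,5,7,9,10,11]

0: ✓ CMP  NZCV=1000
1: · MOVPL
2: · MOVHI
3: ✓ SUBCC  r3←0x87
4: ✓ CMP  NZCV=0010
5: ✓ ADDVC  r1←0x8c
6: · SUBLE
7: ✓ MOVHI  r2←0x78
8: ✓ CMP  NZCV=0011
9: ✓ MOVVS  r1←0x35
10: ✓ MOVNE  r3←0xfd
11: ✓ ADDHI  r0←0xe1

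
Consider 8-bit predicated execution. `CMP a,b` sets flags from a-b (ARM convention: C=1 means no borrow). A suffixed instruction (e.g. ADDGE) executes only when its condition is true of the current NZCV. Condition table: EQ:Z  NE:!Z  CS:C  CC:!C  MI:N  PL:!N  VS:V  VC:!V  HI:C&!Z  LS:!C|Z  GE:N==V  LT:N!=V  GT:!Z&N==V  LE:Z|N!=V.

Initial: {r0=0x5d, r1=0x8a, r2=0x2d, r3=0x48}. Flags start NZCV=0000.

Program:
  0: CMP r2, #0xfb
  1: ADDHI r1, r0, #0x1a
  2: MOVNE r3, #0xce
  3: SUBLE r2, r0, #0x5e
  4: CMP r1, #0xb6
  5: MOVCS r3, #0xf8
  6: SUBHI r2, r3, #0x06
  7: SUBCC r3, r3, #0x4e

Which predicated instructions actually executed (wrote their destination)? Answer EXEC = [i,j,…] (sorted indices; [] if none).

0: ✓ CMP  NZCV=0000
1: · ADDHI
2: ✓ MOVNE  r3←0xce
3: · SUBLE
4: ✓ CMP  NZCV=1000
5: · MOVCS
6: · SUBHI
7: ✓ SUBCC  r3←0x80

EXEC = [2,7]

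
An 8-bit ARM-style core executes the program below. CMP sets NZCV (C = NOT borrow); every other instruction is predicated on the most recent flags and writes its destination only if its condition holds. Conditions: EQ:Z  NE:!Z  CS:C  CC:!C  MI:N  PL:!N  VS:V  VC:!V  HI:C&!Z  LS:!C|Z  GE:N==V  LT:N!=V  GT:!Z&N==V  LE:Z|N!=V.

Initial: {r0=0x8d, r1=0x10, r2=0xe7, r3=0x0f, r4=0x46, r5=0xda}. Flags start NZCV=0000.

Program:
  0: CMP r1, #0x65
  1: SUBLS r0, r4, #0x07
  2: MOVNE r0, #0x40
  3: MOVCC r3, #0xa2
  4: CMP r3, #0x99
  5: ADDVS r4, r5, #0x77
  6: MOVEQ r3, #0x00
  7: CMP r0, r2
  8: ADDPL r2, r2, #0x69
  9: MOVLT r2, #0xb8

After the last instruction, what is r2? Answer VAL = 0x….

VAL = 0x50

[0] flags=1000 → (cmp)
[1] flags=1000 LS?T → r0=0x3f
[2] flags=1000 NE?T → r0=0x40
[3] flags=1000 CC?T → r3=0xa2
[4] flags=0010 → (cmp)
[5] flags=0010 VS?F → skip
[6] flags=0010 EQ?F → skip
[7] flags=0000 → (cmp)
[8] flags=0000 PL?T → r2=0x50
[9] flags=0000 LT?F → skip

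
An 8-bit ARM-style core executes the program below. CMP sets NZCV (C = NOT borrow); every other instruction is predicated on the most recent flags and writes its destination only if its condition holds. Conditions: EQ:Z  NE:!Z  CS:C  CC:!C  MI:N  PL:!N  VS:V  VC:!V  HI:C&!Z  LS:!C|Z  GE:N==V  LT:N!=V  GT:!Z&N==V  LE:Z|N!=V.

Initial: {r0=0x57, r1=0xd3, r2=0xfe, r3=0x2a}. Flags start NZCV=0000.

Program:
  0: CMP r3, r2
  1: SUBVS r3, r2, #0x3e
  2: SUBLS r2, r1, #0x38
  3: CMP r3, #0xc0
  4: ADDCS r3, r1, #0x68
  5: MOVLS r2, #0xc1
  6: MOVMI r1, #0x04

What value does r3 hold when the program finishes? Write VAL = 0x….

VAL = 0x2a

0: ✓ CMP  NZCV=0000
1: · SUBVS
2: ✓ SUBLS  r2←0x9b
3: ✓ CMP  NZCV=0000
4: · ADDCS
5: ✓ MOVLS  r2←0xc1
6: · MOVMI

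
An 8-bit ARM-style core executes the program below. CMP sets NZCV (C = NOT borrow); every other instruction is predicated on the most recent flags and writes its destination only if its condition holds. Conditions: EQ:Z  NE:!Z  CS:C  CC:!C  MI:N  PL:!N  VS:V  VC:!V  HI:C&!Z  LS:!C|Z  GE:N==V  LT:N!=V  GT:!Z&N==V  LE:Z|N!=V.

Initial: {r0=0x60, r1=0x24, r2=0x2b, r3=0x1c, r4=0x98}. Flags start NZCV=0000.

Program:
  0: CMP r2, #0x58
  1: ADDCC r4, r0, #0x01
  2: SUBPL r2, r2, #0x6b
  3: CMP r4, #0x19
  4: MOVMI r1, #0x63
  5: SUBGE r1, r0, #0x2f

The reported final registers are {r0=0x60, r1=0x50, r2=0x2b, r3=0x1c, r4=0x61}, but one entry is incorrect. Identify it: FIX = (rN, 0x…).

[0] flags=1000 → (cmp)
[1] flags=1000 CC?T → r4=0x61
[2] flags=1000 PL?F → skip
[3] flags=0010 → (cmp)
[4] flags=0010 MI?F → skip
[5] flags=0010 GE?T → r1=0x31

FIX = (r1, 0x31)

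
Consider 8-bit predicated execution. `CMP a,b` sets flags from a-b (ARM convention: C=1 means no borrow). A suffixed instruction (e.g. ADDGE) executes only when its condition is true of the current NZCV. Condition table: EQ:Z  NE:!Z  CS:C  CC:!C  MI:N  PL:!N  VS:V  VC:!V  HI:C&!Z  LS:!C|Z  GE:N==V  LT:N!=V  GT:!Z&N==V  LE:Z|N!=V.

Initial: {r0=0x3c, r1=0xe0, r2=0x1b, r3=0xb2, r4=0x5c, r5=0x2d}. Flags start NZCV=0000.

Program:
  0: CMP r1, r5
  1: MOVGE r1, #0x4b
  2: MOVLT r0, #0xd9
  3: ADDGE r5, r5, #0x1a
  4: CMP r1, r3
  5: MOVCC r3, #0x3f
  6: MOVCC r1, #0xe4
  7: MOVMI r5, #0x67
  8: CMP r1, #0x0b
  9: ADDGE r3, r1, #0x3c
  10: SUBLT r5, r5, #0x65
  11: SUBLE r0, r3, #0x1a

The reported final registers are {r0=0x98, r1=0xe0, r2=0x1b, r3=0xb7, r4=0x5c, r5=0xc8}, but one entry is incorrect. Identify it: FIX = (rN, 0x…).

FIX = (r3, 0xb2)

0: ✓ CMP  NZCV=1010
1: · MOVGE
2: ✓ MOVLT  r0←0xd9
3: · ADDGE
4: ✓ CMP  NZCV=0010
5: · MOVCC
6: · MOVCC
7: · MOVMI
8: ✓ CMP  NZCV=1010
9: · ADDGE
10: ✓ SUBLT  r5←0xc8
11: ✓ SUBLE  r0←0x98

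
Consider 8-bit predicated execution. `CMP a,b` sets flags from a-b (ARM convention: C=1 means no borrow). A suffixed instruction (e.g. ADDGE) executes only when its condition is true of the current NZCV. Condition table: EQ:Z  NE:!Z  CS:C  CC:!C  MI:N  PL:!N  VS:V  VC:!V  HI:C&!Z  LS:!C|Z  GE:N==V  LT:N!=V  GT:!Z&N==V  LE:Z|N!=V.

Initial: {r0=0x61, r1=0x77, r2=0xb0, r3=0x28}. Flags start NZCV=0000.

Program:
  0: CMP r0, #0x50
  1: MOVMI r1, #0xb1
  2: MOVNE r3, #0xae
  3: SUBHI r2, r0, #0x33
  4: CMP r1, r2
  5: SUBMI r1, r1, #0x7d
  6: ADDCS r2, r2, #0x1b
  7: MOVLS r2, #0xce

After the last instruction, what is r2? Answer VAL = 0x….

[0] flags=0010 → (cmp)
[1] flags=0010 MI?F → skip
[2] flags=0010 NE?T → r3=0xae
[3] flags=0010 HI?T → r2=0x2e
[4] flags=0010 → (cmp)
[5] flags=0010 MI?F → skip
[6] flags=0010 CS?T → r2=0x49
[7] flags=0010 LS?F → skip

VAL = 0x49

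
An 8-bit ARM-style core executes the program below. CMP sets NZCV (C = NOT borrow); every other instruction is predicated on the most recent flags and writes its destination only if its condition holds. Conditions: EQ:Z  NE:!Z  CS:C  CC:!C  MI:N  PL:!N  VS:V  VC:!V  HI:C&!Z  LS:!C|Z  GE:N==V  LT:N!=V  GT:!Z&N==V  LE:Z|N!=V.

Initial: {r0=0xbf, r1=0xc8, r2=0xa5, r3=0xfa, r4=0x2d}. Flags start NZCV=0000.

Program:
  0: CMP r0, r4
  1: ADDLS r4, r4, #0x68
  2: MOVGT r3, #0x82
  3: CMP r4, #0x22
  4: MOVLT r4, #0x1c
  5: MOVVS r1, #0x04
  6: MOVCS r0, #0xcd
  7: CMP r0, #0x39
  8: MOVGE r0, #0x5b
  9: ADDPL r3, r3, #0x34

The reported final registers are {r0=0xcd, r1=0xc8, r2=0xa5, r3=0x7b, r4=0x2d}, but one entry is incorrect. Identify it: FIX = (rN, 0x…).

FIX = (r3, 0xfa)

[0] flags=1010 → (cmp)
[1] flags=1010 LS?F → skip
[2] flags=1010 GT?F → skip
[3] flags=0010 → (cmp)
[4] flags=0010 LT?F → skip
[5] flags=0010 VS?F → skip
[6] flags=0010 CS?T → r0=0xcd
[7] flags=1010 → (cmp)
[8] flags=1010 GE?F → skip
[9] flags=1010 PL?F → skip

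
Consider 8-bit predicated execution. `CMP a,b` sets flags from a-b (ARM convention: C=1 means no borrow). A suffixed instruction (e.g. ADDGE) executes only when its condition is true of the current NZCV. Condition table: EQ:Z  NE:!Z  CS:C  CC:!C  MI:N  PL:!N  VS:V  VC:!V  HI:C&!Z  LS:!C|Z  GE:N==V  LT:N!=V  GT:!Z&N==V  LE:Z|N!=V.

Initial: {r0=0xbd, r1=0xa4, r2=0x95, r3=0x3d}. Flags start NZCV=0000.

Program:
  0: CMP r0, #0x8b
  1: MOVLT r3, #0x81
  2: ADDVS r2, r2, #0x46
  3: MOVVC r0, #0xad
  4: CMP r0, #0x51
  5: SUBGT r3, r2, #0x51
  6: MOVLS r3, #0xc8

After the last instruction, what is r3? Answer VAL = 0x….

0: ✓ CMP  NZCV=0010
1: · MOVLT
2: · ADDVS
3: ✓ MOVVC  r0←0xad
4: ✓ CMP  NZCV=0011
5: · SUBGT
6: · MOVLS

VAL = 0x3d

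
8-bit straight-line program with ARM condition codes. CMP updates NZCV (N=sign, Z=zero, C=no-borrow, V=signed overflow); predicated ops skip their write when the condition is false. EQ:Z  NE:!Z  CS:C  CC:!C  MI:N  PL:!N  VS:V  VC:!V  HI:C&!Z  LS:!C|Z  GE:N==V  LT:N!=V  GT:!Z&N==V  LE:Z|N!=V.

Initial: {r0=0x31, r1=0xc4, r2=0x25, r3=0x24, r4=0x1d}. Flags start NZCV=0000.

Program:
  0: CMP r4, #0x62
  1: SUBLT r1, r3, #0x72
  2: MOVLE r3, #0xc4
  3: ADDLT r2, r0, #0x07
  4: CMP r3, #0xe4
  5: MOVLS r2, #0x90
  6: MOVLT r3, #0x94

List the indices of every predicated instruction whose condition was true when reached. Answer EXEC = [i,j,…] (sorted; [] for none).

0: ✓ CMP  NZCV=1000
1: ✓ SUBLT  r1←0xb2
2: ✓ MOVLE  r3←0xc4
3: ✓ ADDLT  r2←0x38
4: ✓ CMP  NZCV=1000
5: ✓ MOVLS  r2←0x90
6: ✓ MOVLT  r3←0x94

EXEC = [1,2,3,5,6]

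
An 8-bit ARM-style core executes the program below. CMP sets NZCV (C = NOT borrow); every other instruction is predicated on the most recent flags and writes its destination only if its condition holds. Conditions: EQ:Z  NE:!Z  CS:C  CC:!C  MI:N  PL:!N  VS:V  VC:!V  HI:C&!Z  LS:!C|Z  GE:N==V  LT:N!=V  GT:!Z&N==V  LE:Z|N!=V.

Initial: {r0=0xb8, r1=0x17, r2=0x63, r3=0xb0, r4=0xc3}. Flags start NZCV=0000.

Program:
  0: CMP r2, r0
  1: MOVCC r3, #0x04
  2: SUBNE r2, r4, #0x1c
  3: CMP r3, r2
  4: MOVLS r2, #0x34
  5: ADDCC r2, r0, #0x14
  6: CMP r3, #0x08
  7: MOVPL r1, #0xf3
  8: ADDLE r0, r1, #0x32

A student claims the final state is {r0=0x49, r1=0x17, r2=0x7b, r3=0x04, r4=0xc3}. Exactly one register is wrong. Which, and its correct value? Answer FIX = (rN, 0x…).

0: ✓ CMP  NZCV=1001
1: ✓ MOVCC  r3←0x04
2: ✓ SUBNE  r2←0xa7
3: ✓ CMP  NZCV=0000
4: ✓ MOVLS  r2←0x34
5: ✓ ADDCC  r2←0xcc
6: ✓ CMP  NZCV=1000
7: · MOVPL
8: ✓ ADDLE  r0←0x49

FIX = (r2, 0xcc)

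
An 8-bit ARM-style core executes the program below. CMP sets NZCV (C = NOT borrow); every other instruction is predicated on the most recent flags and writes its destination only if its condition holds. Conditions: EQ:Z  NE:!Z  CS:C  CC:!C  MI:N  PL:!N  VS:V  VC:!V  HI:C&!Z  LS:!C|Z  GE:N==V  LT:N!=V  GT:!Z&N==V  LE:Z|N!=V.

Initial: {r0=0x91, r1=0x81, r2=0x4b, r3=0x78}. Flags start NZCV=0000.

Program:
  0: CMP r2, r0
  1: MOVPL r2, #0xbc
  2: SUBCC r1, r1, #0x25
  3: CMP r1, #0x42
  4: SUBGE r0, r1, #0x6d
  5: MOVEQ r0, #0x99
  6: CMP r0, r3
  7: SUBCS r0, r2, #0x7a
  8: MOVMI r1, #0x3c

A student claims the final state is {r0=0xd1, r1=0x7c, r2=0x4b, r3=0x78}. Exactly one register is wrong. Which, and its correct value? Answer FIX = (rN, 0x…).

[0] flags=1001 → (cmp)
[1] flags=1001 PL?F → skip
[2] flags=1001 CC?T → r1=0x5c
[3] flags=0010 → (cmp)
[4] flags=0010 GE?T → r0=0xef
[5] flags=0010 EQ?F → skip
[6] flags=0011 → (cmp)
[7] flags=0011 CS?T → r0=0xd1
[8] flags=0011 MI?F → skip

FIX = (r1, 0x5c)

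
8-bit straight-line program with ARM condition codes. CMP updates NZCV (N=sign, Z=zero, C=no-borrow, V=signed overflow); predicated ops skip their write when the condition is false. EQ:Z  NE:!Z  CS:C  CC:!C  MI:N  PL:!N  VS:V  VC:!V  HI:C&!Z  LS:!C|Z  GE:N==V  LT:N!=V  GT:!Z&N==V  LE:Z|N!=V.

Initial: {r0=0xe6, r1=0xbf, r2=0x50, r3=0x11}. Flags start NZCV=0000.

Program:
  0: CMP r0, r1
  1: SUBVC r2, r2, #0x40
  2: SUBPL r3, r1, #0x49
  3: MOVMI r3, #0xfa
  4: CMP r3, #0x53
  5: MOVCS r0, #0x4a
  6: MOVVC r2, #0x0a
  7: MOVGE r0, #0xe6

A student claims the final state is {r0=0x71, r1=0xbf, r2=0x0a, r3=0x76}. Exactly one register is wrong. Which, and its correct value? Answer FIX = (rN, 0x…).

FIX = (r0, 0xe6)

0: ✓ CMP  NZCV=0010
1: ✓ SUBVC  r2←0x10
2: ✓ SUBPL  r3←0x76
3: · MOVMI
4: ✓ CMP  NZCV=0010
5: ✓ MOVCS  r0←0x4a
6: ✓ MOVVC  r2←0x0a
7: ✓ MOVGE  r0←0xe6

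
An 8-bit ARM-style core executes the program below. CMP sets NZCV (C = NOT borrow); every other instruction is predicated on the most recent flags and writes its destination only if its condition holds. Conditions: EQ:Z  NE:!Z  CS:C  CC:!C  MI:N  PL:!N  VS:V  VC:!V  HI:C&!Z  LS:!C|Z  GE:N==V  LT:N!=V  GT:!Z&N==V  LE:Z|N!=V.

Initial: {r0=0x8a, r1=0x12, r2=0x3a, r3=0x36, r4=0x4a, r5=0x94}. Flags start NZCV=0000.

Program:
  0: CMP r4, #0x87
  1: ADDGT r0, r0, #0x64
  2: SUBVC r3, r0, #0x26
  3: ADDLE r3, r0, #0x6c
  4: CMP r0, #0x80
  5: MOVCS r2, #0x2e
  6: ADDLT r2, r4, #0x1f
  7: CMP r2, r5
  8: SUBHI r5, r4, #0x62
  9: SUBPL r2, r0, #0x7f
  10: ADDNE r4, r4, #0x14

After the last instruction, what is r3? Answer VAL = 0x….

0: ✓ CMP  NZCV=1001
1: ✓ ADDGT  r0←0xee
2: · SUBVC
3: · ADDLE
4: ✓ CMP  NZCV=0010
5: ✓ MOVCS  r2←0x2e
6: · ADDLT
7: ✓ CMP  NZCV=1001
8: · SUBHI
9: · SUBPL
10: ✓ ADDNE  r4←0x5e

VAL = 0x36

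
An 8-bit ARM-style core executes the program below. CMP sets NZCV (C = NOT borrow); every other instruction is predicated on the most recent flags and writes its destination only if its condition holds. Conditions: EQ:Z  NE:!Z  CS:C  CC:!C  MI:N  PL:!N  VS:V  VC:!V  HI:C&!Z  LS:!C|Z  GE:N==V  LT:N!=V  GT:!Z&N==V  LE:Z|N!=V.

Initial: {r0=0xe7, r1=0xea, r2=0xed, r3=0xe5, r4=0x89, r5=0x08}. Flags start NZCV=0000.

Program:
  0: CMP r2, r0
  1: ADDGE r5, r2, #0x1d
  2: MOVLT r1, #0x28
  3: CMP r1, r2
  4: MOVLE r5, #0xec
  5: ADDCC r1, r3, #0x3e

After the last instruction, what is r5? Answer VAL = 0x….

VAL = 0xec

[0] flags=0010 → (cmp)
[1] flags=0010 GE?T → r5=0x0a
[2] flags=0010 LT?F → skip
[3] flags=1000 → (cmp)
[4] flags=1000 LE?T → r5=0xec
[5] flags=1000 CC?T → r1=0x23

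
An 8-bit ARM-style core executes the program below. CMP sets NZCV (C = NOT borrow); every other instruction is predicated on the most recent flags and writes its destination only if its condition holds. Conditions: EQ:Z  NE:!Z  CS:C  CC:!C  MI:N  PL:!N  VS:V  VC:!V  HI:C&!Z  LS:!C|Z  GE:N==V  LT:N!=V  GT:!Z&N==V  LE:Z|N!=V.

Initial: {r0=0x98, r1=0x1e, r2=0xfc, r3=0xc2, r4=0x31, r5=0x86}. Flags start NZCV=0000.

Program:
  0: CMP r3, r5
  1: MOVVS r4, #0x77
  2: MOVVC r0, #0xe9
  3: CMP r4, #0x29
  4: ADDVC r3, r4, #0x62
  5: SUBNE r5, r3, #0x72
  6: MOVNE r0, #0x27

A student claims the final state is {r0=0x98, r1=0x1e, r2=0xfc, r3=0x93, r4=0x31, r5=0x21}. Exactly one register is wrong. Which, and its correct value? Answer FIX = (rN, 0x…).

0: ✓ CMP  NZCV=0010
1: · MOVVS
2: ✓ MOVVC  r0←0xe9
3: ✓ CMP  NZCV=0010
4: ✓ ADDVC  r3←0x93
5: ✓ SUBNE  r5←0x21
6: ✓ MOVNE  r0←0x27

FIX = (r0, 0x27)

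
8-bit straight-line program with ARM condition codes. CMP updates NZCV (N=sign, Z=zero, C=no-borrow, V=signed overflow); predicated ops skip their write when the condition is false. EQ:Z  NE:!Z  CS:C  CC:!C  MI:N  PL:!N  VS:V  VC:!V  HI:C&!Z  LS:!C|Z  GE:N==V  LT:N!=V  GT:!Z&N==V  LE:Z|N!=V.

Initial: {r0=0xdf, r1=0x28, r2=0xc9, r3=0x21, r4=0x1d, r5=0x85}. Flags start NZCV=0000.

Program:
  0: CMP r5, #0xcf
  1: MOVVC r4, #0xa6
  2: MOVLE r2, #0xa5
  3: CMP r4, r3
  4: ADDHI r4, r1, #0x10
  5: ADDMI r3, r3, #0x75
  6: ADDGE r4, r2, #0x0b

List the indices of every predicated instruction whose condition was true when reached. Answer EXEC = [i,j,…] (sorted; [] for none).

EXEC = [1,2,4,5]

0: ✓ CMP  NZCV=1000
1: ✓ MOVVC  r4←0xa6
2: ✓ MOVLE  r2←0xa5
3: ✓ CMP  NZCV=1010
4: ✓ ADDHI  r4←0x38
5: ✓ ADDMI  r3←0x96
6: · ADDGE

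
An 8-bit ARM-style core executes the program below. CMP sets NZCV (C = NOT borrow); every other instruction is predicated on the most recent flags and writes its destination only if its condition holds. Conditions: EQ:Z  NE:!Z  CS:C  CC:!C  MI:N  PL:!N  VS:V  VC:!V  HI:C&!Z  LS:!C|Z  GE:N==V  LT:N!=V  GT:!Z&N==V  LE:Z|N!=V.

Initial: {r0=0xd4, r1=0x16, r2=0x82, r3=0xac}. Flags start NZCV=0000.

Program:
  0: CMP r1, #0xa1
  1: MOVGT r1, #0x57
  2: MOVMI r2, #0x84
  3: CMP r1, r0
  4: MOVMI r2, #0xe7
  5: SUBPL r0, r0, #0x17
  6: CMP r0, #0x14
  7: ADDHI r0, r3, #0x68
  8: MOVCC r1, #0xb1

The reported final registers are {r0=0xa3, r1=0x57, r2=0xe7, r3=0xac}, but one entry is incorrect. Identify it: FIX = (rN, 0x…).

FIX = (r0, 0x14)

[0] flags=0000 → (cmp)
[1] flags=0000 GT?T → r1=0x57
[2] flags=0000 MI?F → skip
[3] flags=1001 → (cmp)
[4] flags=1001 MI?T → r2=0xe7
[5] flags=1001 PL?F → skip
[6] flags=1010 → (cmp)
[7] flags=1010 HI?T → r0=0x14
[8] flags=1010 CC?F → skip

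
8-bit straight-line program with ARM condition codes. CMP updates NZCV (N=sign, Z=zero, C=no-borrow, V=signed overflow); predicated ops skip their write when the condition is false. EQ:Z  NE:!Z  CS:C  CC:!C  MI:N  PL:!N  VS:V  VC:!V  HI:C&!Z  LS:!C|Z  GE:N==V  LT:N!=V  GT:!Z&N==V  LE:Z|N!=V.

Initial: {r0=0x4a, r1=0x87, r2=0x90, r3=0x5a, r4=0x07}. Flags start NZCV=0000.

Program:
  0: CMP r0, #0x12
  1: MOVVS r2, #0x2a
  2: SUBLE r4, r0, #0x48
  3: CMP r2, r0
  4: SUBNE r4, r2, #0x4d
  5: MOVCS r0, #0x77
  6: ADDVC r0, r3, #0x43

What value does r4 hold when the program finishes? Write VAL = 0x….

[0] flags=0010 → (cmp)
[1] flags=0010 VS?F → skip
[2] flags=0010 LE?F → skip
[3] flags=0011 → (cmp)
[4] flags=0011 NE?T → r4=0x43
[5] flags=0011 CS?T → r0=0x77
[6] flags=0011 VC?F → skip

VAL = 0x43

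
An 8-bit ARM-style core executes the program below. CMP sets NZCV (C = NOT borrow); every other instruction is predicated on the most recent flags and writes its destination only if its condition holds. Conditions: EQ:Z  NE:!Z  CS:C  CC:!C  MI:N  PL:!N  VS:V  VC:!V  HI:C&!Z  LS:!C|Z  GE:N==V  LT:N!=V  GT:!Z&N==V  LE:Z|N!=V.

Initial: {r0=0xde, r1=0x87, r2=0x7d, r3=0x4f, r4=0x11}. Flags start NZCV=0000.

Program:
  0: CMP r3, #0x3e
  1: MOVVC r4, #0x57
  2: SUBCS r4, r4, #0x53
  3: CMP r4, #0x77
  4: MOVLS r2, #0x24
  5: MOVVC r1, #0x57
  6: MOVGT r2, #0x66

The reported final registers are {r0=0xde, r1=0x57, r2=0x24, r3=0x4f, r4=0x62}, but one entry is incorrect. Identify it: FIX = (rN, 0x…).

[0] flags=0010 → (cmp)
[1] flags=0010 VC?T → r4=0x57
[2] flags=0010 CS?T → r4=0x04
[3] flags=1000 → (cmp)
[4] flags=1000 LS?T → r2=0x24
[5] flags=1000 VC?T → r1=0x57
[6] flags=1000 GT?F → skip

FIX = (r4, 0x04)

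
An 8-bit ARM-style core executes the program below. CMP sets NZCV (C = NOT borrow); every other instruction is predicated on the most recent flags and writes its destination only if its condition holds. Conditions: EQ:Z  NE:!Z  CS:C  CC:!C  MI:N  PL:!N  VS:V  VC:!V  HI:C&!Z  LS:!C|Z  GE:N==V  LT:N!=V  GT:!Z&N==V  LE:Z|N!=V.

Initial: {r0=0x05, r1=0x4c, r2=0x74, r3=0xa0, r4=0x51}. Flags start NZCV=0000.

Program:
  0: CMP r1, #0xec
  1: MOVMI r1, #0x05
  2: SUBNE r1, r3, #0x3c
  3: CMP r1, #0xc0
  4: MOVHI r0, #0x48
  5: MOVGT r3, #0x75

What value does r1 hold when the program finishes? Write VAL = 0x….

[0] flags=0000 → (cmp)
[1] flags=0000 MI?F → skip
[2] flags=0000 NE?T → r1=0x64
[3] flags=1001 → (cmp)
[4] flags=1001 HI?F → skip
[5] flags=1001 GT?T → r3=0x75

VAL = 0x64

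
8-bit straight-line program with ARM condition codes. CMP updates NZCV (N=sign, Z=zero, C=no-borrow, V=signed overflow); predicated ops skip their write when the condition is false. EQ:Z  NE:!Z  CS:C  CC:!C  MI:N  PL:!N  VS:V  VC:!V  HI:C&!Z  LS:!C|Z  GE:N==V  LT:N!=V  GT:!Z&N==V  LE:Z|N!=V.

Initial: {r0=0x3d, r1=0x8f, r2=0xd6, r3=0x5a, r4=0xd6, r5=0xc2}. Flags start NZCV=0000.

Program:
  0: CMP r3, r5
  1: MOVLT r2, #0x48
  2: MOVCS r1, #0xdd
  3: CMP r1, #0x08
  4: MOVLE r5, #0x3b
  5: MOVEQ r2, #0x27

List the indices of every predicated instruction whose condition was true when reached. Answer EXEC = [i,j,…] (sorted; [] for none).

EXEC = [4]

0: ✓ CMP  NZCV=1001
1: · MOVLT
2: · MOVCS
3: ✓ CMP  NZCV=1010
4: ✓ MOVLE  r5←0x3b
5: · MOVEQ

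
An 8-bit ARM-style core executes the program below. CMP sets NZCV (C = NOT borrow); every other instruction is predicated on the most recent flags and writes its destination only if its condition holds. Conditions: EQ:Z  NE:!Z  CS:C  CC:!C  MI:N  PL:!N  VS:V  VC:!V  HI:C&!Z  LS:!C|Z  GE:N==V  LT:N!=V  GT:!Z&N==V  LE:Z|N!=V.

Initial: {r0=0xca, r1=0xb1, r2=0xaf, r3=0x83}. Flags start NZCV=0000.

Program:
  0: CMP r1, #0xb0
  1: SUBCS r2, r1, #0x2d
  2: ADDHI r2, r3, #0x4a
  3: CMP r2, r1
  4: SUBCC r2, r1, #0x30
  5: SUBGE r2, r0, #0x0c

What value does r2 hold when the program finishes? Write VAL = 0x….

VAL = 0xbe

[0] flags=0010 → (cmp)
[1] flags=0010 CS?T → r2=0x84
[2] flags=0010 HI?T → r2=0xcd
[3] flags=0010 → (cmp)
[4] flags=0010 CC?F → skip
[5] flags=0010 GE?T → r2=0xbe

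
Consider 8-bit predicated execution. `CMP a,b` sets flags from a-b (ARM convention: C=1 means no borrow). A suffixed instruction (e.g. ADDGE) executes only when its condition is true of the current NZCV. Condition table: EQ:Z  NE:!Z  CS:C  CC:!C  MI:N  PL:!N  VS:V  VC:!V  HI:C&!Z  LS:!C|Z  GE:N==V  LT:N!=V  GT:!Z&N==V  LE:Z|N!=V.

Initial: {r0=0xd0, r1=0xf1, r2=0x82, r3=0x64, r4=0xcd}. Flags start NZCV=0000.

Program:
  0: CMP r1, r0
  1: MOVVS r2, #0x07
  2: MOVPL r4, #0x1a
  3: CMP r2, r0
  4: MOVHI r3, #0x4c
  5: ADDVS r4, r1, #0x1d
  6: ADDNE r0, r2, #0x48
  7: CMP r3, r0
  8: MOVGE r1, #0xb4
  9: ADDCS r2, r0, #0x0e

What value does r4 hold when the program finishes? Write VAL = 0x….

VAL = 0x1a

0: ✓ CMP  NZCV=0010
1: · MOVVS
2: ✓ MOVPL  r4←0x1a
3: ✓ CMP  NZCV=1000
4: · MOVHI
5: · ADDVS
6: ✓ ADDNE  r0←0xca
7: ✓ CMP  NZCV=1001
8: ✓ MOVGE  r1←0xb4
9: · ADDCS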